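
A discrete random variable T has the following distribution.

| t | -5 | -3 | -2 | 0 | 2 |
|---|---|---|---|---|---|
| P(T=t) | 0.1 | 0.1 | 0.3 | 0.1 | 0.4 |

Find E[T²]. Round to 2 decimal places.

6.20

E[T²] = (-5)²(0.1) + (-3)²(0.1) + (-2)²(0.3) + (0)²(0.1) + (2)²(0.4) = 6.2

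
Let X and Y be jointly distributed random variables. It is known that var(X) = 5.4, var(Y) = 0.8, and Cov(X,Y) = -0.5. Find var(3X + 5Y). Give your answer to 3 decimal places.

53.600

var(3X + 5Y) = (3)²·var(X) + (5)²·var(Y) + 2·(3)·(5)·Cov(X,Y)
= 9·5.4 + 25·0.8 + 30·-0.5 = 53.6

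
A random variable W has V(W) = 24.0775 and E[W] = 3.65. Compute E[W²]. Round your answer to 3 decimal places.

37.400

E[W²] = V(W) + (E[W])² = 24.0775 + (3.65)² = 37.4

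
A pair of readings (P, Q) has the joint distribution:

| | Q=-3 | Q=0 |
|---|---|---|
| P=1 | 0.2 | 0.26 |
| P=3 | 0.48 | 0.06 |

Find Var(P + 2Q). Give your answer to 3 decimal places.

E[P] = 2.08,  E[Q] = -2.04,  E[PQ] = -4.92
Var(P) = 5.32 − (2.08)² = 0.9936;  Var(Q) = 6.12 − (-2.04)² = 1.9584
Cov(P,Q) = -4.92 − (2.08)(-2.04) = -0.6768
Var(P + 2Q) = (1)²·0.9936 + (2)²·1.9584 + 2·(1)·(2)·-0.6768 = 6.12

6.120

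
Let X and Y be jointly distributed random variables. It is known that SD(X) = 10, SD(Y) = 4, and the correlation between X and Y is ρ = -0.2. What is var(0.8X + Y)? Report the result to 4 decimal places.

67.2000

var(X) = (10)² = 100;  var(Y) = (4)² = 16
cov(X,Y) = ρ·SD(X)·SD(Y) = -0.2·10·4 = -8
var(0.8X + Y) = (0.8)²·var(X) + (1)²·var(Y) + 2·(0.8)·(1)·cov(X,Y)
= 0.64·100 + 1·16 + 1.6·-8 = 67.2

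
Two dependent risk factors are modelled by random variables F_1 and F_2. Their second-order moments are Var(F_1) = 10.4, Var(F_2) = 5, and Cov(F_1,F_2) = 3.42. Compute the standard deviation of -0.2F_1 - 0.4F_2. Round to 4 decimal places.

Var(-0.2F_1 - 0.4F_2) = (-0.2)²·Var(F_1) + (-0.4)²·Var(F_2) + 2·(-0.2)·(-0.4)·Cov(F_1,F_2)
= 0.04·10.4 + 0.16·5 + 0.16·3.42 = 1.7632
SD(-0.2F_1 - 0.4F_2) = √1.7632 ≈ 1.3279

1.3279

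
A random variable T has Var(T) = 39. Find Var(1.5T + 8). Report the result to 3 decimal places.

87.750

Var(1.5T + 8) = (1.5)²·Var(T) = 2.25·39 = 87.75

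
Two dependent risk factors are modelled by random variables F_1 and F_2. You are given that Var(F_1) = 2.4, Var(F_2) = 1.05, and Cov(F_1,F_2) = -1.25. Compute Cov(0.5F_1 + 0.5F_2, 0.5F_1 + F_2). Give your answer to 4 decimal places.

0.1875

Cov(0.5F_1 + 0.5F_2, 0.5F_1 + F_2) = (0.5)(0.5)Var(F_1) + (0.5)(1)Var(F_2) + [(0.5)(1) + (0.5)(0.5)]Cov(F_1,F_2)
= 0.25·2.4 + 0.5·1.05 + 0.75·-1.25 = 0.1875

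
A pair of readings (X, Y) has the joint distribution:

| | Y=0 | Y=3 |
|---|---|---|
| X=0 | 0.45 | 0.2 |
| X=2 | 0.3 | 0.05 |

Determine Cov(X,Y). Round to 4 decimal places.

-0.2250

E[X] = 0.7,  E[Y] = 0.75
E[XY] = 0.3
Cov(X,Y) = E[XY] − E[X]E[Y] = 0.3 − (0.7)(0.75) = -0.225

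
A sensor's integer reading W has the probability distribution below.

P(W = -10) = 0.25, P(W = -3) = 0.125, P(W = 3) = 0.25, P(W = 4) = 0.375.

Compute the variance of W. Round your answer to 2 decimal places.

E[W] = (-10)(0.25) + (-3)(0.125) + (3)(0.25) + (4)(0.375) = -0.625
E[W²] = (-10)²(0.25) + (-3)²(0.125) + (3)²(0.25) + (4)²(0.375) = 34.375
Var(W) = E[W²] − (E[W])² = 34.375 − (-0.625)² = 33.984375

33.98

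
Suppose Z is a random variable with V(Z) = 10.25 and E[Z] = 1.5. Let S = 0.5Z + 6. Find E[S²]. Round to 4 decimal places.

48.1250

E[0.5Z + 6] = 0.5·1.5 + 6 = 6.75
V(0.5Z + 6) = (0.5)²·10.25 = 2.5625
E[S²] = V(S) + (E[S])² = 2.5625 + (6.75)² = 48.125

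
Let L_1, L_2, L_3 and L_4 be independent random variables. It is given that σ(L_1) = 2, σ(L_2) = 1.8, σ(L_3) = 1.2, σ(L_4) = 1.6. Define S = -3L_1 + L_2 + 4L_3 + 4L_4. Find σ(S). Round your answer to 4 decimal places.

10.1607

Var(L_1) = 4, Var(L_2) = 3.24, Var(L_3) = 1.44, Var(L_4) = 2.56
By independence, Var(S) = (-3)²Var(L_1) + (1)²Var(L_2) + (4)²Var(L_3) + (4)²Var(L_4)
= (-3)²·4 + (1)²·3.24 + (4)²·1.44 + (4)²·2.56 = 103.24
σ(S) = √103.24 ≈ 10.1607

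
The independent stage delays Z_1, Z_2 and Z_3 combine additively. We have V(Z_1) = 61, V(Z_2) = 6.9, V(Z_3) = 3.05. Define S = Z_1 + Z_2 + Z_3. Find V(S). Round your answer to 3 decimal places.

By independence, V(S) = (1)²V(Z_1) + (1)²V(Z_2) + (1)²V(Z_3)
= (1)²·61 + (1)²·6.9 + (1)²·3.05 = 70.95

70.950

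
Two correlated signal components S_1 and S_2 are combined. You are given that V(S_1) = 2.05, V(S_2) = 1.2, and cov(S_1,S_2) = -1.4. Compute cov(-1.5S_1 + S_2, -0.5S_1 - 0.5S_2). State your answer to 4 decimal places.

0.5875

cov(-1.5S_1 + S_2, -0.5S_1 - 0.5S_2) = (-1.5)(-0.5)V(S_1) + (1)(-0.5)V(S_2) + [(-1.5)(-0.5) + (1)(-0.5)]cov(S_1,S_2)
= 0.75·2.05 + -0.5·1.2 + 0.25·-1.4 = 0.5875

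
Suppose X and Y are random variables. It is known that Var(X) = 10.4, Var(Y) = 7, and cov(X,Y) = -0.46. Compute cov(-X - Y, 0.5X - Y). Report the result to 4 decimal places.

cov(-X - Y, 0.5X - Y) = (-1)(0.5)Var(X) + (-1)(-1)Var(Y) + [(-1)(-1) + (-1)(0.5)]cov(X,Y)
= -0.5·10.4 + 1·7 + 0.5·-0.46 = 1.57

1.5700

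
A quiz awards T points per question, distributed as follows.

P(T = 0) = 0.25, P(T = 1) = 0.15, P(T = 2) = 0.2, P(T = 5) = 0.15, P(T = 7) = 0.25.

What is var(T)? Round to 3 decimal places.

E[T] = (0)(0.25) + (1)(0.15) + (2)(0.2) + (5)(0.15) + (7)(0.25) = 3.05
E[T²] = (0)²(0.25) + (1)²(0.15) + (2)²(0.2) + (5)²(0.15) + (7)²(0.25) = 16.95
var(T) = E[T²] − (E[T])² = 16.95 − (3.05)² = 7.6475

7.648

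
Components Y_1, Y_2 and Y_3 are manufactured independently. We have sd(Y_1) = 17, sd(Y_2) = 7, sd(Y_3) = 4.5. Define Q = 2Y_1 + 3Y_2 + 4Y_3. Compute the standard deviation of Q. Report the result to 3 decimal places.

43.829

V(Y_1) = 289, V(Y_2) = 49, V(Y_3) = 20.25
By independence, V(Q) = (2)²V(Y_1) + (3)²V(Y_2) + (4)²V(Y_3)
= (2)²·289 + (3)²·49 + (4)²·20.25 = 1921
sd(Q) = √1921 ≈ 43.829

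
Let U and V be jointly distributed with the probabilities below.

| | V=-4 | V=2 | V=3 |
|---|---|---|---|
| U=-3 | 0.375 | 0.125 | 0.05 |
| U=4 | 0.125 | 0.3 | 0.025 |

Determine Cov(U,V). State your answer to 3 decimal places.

E[U] = 0.15,  E[V] = -0.925
E[UV] = 4
Cov(U,V) = E[UV] − E[U]E[V] = 4 − (0.15)(-0.925) = 4.13875

4.139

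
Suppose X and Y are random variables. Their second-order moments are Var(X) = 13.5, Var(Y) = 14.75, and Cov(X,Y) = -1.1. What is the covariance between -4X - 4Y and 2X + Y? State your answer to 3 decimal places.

Cov(-4X - 4Y, 2X + Y) = (-4)(2)Var(X) + (-4)(1)Var(Y) + [(-4)(1) + (-4)(2)]Cov(X,Y)
= -8·13.5 + -4·14.75 + -12·-1.1 = -153.8

-153.800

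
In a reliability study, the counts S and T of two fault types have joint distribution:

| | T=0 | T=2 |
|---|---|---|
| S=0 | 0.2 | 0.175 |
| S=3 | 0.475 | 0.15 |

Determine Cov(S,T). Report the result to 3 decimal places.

-0.319

E[S] = 1.875,  E[T] = 0.65
E[ST] = 0.9
Cov(S,T) = E[ST] − E[S]E[T] = 0.9 − (1.875)(0.65) = -0.31875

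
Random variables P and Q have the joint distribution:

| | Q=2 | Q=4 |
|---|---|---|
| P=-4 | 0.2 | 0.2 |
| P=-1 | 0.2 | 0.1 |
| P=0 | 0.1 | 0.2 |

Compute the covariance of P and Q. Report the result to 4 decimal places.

E[P] = -1.9,  E[Q] = 3
E[PQ] = -5.6
Cov(P,Q) = E[PQ] − E[P]E[Q] = -5.6 − (-1.9)(3) = 0.1

0.1000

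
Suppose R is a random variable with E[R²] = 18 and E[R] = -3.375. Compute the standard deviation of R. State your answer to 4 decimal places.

2.5709

V(R) = 18 − (-3.375)² = 6.609375
SD(R) = √6.609375 ≈ 2.5709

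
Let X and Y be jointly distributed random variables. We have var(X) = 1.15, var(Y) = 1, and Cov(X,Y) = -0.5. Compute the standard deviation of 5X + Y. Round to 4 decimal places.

4.9749

var(5X + Y) = (5)²·var(X) + (1)²·var(Y) + 2·(5)·(1)·Cov(X,Y)
= 25·1.15 + 1·1 + 10·-0.5 = 24.75
SD(5X + Y) = √24.75 ≈ 4.9749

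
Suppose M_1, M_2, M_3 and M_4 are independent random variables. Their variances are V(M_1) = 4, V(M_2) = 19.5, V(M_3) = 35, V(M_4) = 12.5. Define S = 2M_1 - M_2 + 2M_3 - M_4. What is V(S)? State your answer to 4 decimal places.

By independence, V(S) = (2)²V(M_1) + (-1)²V(M_2) + (2)²V(M_3) + (-1)²V(M_4)
= (2)²·4 + (-1)²·19.5 + (2)²·35 + (-1)²·12.5 = 188

188.0000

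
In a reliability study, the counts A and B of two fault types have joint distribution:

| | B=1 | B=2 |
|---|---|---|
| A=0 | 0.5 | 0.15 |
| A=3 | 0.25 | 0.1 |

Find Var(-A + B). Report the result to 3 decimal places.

2.160

E[A] = 1.05,  E[B] = 1.25,  E[AB] = 1.35
Var(A) = 3.15 − (1.05)² = 2.0475;  Var(B) = 1.75 − (1.25)² = 0.1875
Cov(A,B) = 1.35 − (1.05)(1.25) = 0.0375
Var(-A + B) = (-1)²·2.0475 + (1)²·0.1875 + 2·(-1)·(1)·0.0375 = 2.16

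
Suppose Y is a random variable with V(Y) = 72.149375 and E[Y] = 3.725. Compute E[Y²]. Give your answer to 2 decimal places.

E[Y²] = V(Y) + (E[Y])² = 72.149375 + (3.725)² = 86.025

86.03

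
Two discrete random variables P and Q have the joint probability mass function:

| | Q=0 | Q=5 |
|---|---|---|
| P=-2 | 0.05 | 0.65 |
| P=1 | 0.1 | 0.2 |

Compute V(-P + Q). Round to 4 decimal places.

E[P] = -1.1,  E[Q] = 4.25,  E[PQ] = -5.5
V(P) = 3.1 − (-1.1)² = 1.89;  V(Q) = 21.25 − (4.25)² = 3.1875
Cov(P,Q) = -5.5 − (-1.1)(4.25) = -0.825
V(-P + Q) = (-1)²·1.89 + (1)²·3.1875 + 2·(-1)·(1)·-0.825 = 6.7275

6.7275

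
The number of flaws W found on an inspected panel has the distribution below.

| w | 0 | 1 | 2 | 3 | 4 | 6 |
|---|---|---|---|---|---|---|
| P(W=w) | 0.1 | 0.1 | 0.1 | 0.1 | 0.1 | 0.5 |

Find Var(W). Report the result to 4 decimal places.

5.0000

E[W] = (0)(0.1) + (1)(0.1) + (2)(0.1) + (3)(0.1) + (4)(0.1) + (6)(0.5) = 4
E[W²] = (0)²(0.1) + (1)²(0.1) + (2)²(0.1) + (3)²(0.1) + (4)²(0.1) + (6)²(0.5) = 21
Var(W) = E[W²] − (E[W])² = 21 − (4)² = 5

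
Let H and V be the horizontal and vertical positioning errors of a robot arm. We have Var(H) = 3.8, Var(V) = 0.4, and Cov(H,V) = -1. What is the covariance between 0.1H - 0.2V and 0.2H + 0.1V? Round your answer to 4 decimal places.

Cov(0.1H - 0.2V, 0.2H + 0.1V) = (0.1)(0.2)Var(H) + (-0.2)(0.1)Var(V) + [(0.1)(0.1) + (-0.2)(0.2)]Cov(H,V)
= 0.02·3.8 + -0.02·0.4 + -0.03·-1 = 0.098

0.0980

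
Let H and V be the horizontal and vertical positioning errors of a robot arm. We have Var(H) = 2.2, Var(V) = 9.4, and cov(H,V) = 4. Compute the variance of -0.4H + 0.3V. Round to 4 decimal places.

Var(-0.4H + 0.3V) = (-0.4)²·Var(H) + (0.3)²·Var(V) + 2·(-0.4)·(0.3)·cov(H,V)
= 0.16·2.2 + 0.09·9.4 + -0.24·4 = 0.238

0.2380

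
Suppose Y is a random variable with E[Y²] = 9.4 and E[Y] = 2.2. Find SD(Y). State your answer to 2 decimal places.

Var(Y) = 9.4 − (2.2)² = 4.56
SD(Y) = √4.56 ≈ 2.14

2.14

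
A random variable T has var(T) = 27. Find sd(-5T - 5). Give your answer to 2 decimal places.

25.98

var(-5T - 5) = (-5)²·27 = 675
sd(-5T - 5) = √675 ≈ 25.98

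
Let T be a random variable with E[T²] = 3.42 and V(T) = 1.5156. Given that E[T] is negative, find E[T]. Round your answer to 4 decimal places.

-1.3800

(E[T])² = E[T²] − V(T) = 3.42 − 1.5156 = 1.9044
E[T] = −√1.9044 = -1.38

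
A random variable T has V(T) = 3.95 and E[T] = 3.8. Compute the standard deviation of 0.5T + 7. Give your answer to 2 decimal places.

V(0.5T + 7) = (0.5)²·3.95 = 0.9875
SD(0.5T + 7) = √0.9875 ≈ 0.99

0.99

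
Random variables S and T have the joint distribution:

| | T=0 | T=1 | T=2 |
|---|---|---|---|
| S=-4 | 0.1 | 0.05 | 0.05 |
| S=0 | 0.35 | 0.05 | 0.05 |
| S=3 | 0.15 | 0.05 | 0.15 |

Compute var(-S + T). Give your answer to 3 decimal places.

6.440

E[S] = 0.25,  E[T] = 0.65,  E[ST] = 0.45
var(S) = 6.35 − (0.25)² = 6.2875;  var(T) = 1.15 − (0.65)² = 0.7275
Cov(S,T) = 0.45 − (0.25)(0.65) = 0.2875
var(-S + T) = (-1)²·6.2875 + (1)²·0.7275 + 2·(-1)·(1)·0.2875 = 6.44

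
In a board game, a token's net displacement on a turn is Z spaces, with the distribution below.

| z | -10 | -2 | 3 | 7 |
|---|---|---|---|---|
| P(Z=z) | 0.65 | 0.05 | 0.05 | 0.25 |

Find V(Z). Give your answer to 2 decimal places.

55.81

E[Z] = (-10)(0.65) + (-2)(0.05) + (3)(0.05) + (7)(0.25) = -4.7
E[Z²] = (-10)²(0.65) + (-2)²(0.05) + (3)²(0.05) + (7)²(0.25) = 77.9
V(Z) = E[Z²] − (E[Z])² = 77.9 − (-4.7)² = 55.81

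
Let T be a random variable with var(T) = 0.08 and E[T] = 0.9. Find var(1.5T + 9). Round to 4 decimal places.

0.1800

var(1.5T + 9) = (1.5)²·var(T) = 2.25·0.08 = 0.18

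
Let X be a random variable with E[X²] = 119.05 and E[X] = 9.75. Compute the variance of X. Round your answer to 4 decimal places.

23.9875

V(X) = 119.05 − (9.75)² = 23.9875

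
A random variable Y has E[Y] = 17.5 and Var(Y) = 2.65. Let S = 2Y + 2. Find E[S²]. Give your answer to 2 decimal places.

1379.60

E[2Y + 2] = 2·17.5 + 2 = 37
Var(2Y + 2) = (2)²·2.65 = 10.6
E[S²] = Var(S) + (E[S])² = 10.6 + (37)² = 1379.6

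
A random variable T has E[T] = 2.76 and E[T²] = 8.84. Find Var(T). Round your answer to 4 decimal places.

Var(T) = 8.84 − (2.76)² = 1.2224

1.2224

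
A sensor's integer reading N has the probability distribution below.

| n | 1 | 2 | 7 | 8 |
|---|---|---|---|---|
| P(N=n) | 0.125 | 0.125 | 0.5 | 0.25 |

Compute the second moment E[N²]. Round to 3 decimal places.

E[N²] = (1)²(0.125) + (2)²(0.125) + (7)²(0.5) + (8)²(0.25) = 41.125

41.125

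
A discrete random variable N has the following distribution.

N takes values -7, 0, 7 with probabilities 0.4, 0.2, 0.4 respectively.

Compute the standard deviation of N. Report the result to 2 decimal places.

6.26

E[N] = (-7)(0.4) + (0)(0.2) + (7)(0.4) = 0
E[N²] = (-7)²(0.4) + (0)²(0.2) + (7)²(0.4) = 39.2
Var(N) = E[N²] − (E[N])² = 39.2 − (0)² = 39.2
SD(N) = √39.2 ≈ 6.26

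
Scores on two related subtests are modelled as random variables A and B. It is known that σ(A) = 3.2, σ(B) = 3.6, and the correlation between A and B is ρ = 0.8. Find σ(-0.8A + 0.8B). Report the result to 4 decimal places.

Var(A) = (3.2)² = 10.24;  Var(B) = (3.6)² = 12.96
Cov(A,B) = ρ·σ(A)·σ(B) = 0.8·3.2·3.6 = 9.216
Var(-0.8A + 0.8B) = (-0.8)²·Var(A) + (0.8)²·Var(B) + 2·(-0.8)·(0.8)·Cov(A,B)
= 0.64·10.24 + 0.64·12.96 + -1.28·9.216 = 3.05152
σ(-0.8A + 0.8B) = √3.05152 ≈ 1.7469

1.7469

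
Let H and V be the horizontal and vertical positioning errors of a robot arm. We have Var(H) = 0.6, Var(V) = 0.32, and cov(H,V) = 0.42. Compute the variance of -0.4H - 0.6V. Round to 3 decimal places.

Var(-0.4H - 0.6V) = (-0.4)²·Var(H) + (-0.6)²·Var(V) + 2·(-0.4)·(-0.6)·cov(H,V)
= 0.16·0.6 + 0.36·0.32 + 0.48·0.42 = 0.4128

0.413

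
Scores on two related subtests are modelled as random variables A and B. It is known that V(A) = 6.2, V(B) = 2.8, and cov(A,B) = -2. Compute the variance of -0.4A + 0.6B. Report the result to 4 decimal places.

2.9600

V(-0.4A + 0.6B) = (-0.4)²·V(A) + (0.6)²·V(B) + 2·(-0.4)·(0.6)·cov(A,B)
= 0.16·6.2 + 0.36·2.8 + -0.48·-2 = 2.96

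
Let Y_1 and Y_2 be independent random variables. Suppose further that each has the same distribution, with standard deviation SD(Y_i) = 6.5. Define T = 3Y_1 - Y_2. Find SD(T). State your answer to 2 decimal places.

20.55

V(Y_i) = (6.5)² = 42.25
By independence, V(T) = (3)²V(Y_1) + (-1)²V(Y_2)
= (3)²·42.25 + (-1)²·42.25 = 422.5
SD(T) = √422.5 ≈ 20.55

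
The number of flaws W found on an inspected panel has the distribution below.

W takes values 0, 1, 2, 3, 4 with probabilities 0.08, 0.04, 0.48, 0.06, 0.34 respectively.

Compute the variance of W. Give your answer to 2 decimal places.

1.49

E[W] = (0)(0.08) + (1)(0.04) + (2)(0.48) + (3)(0.06) + (4)(0.34) = 2.54
E[W²] = (0)²(0.08) + (1)²(0.04) + (2)²(0.48) + (3)²(0.06) + (4)²(0.34) = 7.94
V(W) = E[W²] − (E[W])² = 7.94 − (2.54)² = 1.4884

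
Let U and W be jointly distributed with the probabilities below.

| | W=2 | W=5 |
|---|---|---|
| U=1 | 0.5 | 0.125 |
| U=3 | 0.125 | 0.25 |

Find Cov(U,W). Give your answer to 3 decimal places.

0.656

E[U] = 1.75,  E[W] = 3.125
E[UW] = 6.125
Cov(U,W) = E[UW] − E[U]E[W] = 6.125 − (1.75)(3.125) = 0.65625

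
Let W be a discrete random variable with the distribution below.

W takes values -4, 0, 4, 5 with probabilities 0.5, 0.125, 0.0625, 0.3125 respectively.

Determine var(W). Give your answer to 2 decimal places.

E[W] = (-4)(0.5) + (0)(0.125) + (4)(0.0625) + (5)(0.3125) = -0.1875
E[W²] = (-4)²(0.5) + (0)²(0.125) + (4)²(0.0625) + (5)²(0.3125) = 16.8125
var(W) = E[W²] − (E[W])² = 16.8125 − (-0.1875)² = 16.77734375

16.78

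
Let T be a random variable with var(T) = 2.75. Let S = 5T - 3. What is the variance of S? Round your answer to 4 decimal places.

68.7500

var(5T - 3) = (5)²·var(T) = 25·2.75 = 68.75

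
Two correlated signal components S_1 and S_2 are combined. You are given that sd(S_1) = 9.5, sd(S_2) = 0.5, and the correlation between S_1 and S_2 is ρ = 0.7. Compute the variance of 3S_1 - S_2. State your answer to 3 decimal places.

792.550

var(S_1) = (9.5)² = 90.25;  var(S_2) = (0.5)² = 0.25
Cov(S_1,S_2) = ρ·sd(S_1)·sd(S_2) = 0.7·9.5·0.5 = 3.325
var(3S_1 - S_2) = (3)²·var(S_1) + (-1)²·var(S_2) + 2·(3)·(-1)·Cov(S_1,S_2)
= 9·90.25 + 1·0.25 + -6·3.325 = 792.55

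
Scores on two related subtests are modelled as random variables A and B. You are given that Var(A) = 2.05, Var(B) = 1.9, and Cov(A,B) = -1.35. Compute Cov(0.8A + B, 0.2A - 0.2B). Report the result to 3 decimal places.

Cov(0.8A + B, 0.2A - 0.2B) = (0.8)(0.2)Var(A) + (1)(-0.2)Var(B) + [(0.8)(-0.2) + (1)(0.2)]Cov(A,B)
= 0.16·2.05 + -0.2·1.9 + 0.04·-1.35 = -0.106

-0.106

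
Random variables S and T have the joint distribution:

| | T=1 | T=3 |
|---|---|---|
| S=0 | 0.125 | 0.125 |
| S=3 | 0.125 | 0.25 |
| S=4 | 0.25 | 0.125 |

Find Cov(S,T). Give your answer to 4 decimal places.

-0.1250

E[S] = 2.625,  E[T] = 2
E[ST] = 5.125
Cov(S,T) = E[ST] − E[S]E[T] = 5.125 − (2.625)(2) = -0.125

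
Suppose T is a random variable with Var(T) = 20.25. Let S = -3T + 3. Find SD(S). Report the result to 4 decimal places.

13.5000

Var(-3T + 3) = (-3)²·20.25 = 182.25
SD(S) = √182.25 ≈ 13.5000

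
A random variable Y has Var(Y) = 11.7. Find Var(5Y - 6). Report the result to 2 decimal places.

Var(5Y - 6) = (5)²·Var(Y) = 25·11.7 = 292.5

292.50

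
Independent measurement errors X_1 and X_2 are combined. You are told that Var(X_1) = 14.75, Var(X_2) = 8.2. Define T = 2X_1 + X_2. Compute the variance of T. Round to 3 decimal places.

By independence, Var(T) = (2)²Var(X_1) + (1)²Var(X_2)
= (2)²·14.75 + (1)²·8.2 = 67.2

67.200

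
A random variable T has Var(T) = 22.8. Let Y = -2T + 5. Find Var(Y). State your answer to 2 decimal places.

91.20

Var(-2T + 5) = (-2)²·Var(T) = 4·22.8 = 91.2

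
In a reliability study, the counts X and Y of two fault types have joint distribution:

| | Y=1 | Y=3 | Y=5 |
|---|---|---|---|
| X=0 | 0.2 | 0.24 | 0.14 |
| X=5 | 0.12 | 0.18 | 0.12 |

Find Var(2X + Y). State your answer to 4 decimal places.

E[X] = 2.1,  E[Y] = 2.88,  E[XY] = 6.3
Var(X) = 10.5 − (2.1)² = 6.09;  Var(Y) = 10.6 − (2.88)² = 2.3056
Cov(X,Y) = 6.3 − (2.1)(2.88) = 0.252
Var(2X + Y) = (2)²·6.09 + (1)²·2.3056 + 2·(2)·(1)·0.252 = 27.6736

27.6736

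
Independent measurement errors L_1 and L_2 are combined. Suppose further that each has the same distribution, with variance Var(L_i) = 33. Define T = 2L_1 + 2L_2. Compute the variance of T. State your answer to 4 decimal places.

264.0000

By independence, Var(T) = (2)²Var(L_1) + (2)²Var(L_2)
= (2)²·33 + (2)²·33 = 264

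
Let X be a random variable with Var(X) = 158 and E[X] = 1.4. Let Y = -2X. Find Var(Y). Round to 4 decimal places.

632.0000

Var(-2X) = (-2)²·Var(X) = 4·158 = 632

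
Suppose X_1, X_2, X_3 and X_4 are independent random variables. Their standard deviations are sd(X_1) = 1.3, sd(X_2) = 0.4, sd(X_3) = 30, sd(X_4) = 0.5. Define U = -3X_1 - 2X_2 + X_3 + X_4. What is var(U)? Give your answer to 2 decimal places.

var(X_1) = 1.69, var(X_2) = 0.16, var(X_3) = 900, var(X_4) = 0.25
By independence, var(U) = (-3)²var(X_1) + (-2)²var(X_2) + (1)²var(X_3) + (1)²var(X_4)
= (-3)²·1.69 + (-2)²·0.16 + (1)²·900 + (1)²·0.25 = 916.1

916.10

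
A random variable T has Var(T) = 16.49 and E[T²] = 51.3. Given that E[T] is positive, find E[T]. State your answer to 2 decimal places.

5.90

(E[T])² = E[T²] − Var(T) = 51.3 − 16.49 = 34.81
E[T] = √34.81 = 5.9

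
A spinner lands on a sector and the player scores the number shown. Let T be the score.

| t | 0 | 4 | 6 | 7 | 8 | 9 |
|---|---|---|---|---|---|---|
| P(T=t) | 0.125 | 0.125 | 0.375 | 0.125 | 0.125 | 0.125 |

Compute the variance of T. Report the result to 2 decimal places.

E[T] = (0)(0.125) + (4)(0.125) + (6)(0.375) + (7)(0.125) + (8)(0.125) + (9)(0.125) = 5.75
E[T²] = (0)²(0.125) + (4)²(0.125) + (6)²(0.375) + (7)²(0.125) + (8)²(0.125) + (9)²(0.125) = 39.75
Var(T) = E[T²] − (E[T])² = 39.75 − (5.75)² = 6.6875

6.69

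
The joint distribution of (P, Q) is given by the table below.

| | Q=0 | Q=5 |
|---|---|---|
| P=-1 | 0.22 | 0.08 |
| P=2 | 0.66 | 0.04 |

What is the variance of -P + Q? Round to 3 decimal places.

E[P] = 1.1,  E[Q] = 0.6,  E[PQ] = 0
Var(P) = 3.1 − (1.1)² = 1.89;  Var(Q) = 3 − (0.6)² = 2.64
cov(P,Q) = 0 − (1.1)(0.6) = -0.66
Var(-P + Q) = (-1)²·1.89 + (1)²·2.64 + 2·(-1)·(1)·-0.66 = 5.85

5.850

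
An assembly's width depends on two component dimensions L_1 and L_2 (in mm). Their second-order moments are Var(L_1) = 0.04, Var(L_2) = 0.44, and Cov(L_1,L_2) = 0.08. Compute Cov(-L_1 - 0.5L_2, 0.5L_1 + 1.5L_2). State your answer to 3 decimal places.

Cov(-L_1 - 0.5L_2, 0.5L_1 + 1.5L_2) = (-1)(0.5)Var(L_1) + (-0.5)(1.5)Var(L_2) + [(-1)(1.5) + (-0.5)(0.5)]Cov(L_1,L_2)
= -0.5·0.04 + -0.75·0.44 + -1.75·0.08 = -0.49

-0.490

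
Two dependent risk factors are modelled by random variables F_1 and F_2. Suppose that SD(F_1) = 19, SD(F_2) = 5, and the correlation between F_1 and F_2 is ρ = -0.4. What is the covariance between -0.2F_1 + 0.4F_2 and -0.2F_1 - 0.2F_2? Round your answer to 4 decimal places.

Var(F_1) = (19)² = 361;  Var(F_2) = (5)² = 25
Cov(F_1,F_2) = ρ·SD(F_1)·SD(F_2) = -0.4·19·5 = -38
Cov(-0.2F_1 + 0.4F_2, -0.2F_1 - 0.2F_2) = (-0.2)(-0.2)Var(F_1) + (0.4)(-0.2)Var(F_2) + [(-0.2)(-0.2) + (0.4)(-0.2)]Cov(F_1,F_2)
= 0.04·361 + -0.08·25 + -0.04·-38 = 13.96

13.9600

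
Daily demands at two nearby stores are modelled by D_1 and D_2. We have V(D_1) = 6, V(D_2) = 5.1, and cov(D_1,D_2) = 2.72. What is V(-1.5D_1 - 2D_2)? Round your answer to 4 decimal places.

50.2200

V(-1.5D_1 - 2D_2) = (-1.5)²·V(D_1) + (-2)²·V(D_2) + 2·(-1.5)·(-2)·cov(D_1,D_2)
= 2.25·6 + 4·5.1 + 6·2.72 = 50.22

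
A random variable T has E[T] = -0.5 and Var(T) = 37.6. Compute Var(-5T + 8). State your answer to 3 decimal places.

940.000

Var(-5T + 8) = (-5)²·Var(T) = 25·37.6 = 940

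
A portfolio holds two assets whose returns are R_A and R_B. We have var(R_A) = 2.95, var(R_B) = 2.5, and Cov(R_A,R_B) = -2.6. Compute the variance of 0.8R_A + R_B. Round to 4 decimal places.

var(0.8R_A + R_B) = (0.8)²·var(R_A) + (1)²·var(R_B) + 2·(0.8)·(1)·Cov(R_A,R_B)
= 0.64·2.95 + 1·2.5 + 1.6·-2.6 = 0.228

0.2280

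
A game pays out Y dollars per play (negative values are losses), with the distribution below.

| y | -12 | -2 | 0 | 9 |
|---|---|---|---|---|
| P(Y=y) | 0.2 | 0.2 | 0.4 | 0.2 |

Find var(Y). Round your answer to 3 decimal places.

44.800

E[Y] = (-12)(0.2) + (-2)(0.2) + (0)(0.4) + (9)(0.2) = -1
E[Y²] = (-12)²(0.2) + (-2)²(0.2) + (0)²(0.4) + (9)²(0.2) = 45.8
var(Y) = E[Y²] − (E[Y])² = 45.8 − (-1)² = 44.8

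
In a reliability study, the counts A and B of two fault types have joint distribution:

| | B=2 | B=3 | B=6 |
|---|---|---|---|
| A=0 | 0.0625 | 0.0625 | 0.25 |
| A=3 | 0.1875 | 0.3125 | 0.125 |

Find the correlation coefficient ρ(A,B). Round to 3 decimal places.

-0.439

E[A] = 1.875,  E[B] = 3.875
E[AB] = 6.1875
Cov(A,B) = E[AB] − E[A]E[B] = 6.1875 − (1.875)(3.875) = -1.078125
V(A) = 2.109375,  V(B) = 2.859375
ρ = -1.078125 / √(2.109375·2.859375) ≈ -0.439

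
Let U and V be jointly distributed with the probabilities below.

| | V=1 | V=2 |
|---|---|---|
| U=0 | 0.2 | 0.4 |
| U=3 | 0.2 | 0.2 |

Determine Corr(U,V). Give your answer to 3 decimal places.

E[U] = 1.2,  E[V] = 1.6
E[UV] = 1.8
cov(U,V) = E[UV] − E[U]E[V] = 1.8 − (1.2)(1.6) = -0.12
Var(U) = 2.16,  Var(V) = 0.24
ρ = -0.12 / √(2.16·0.24) ≈ -0.167

-0.167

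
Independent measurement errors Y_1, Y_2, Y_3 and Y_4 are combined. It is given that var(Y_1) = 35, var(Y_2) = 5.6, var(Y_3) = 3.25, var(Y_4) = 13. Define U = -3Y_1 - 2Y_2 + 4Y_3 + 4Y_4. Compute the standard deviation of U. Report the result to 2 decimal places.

24.44

By independence, var(U) = (-3)²var(Y_1) + (-2)²var(Y_2) + (4)²var(Y_3) + (4)²var(Y_4)
= (-3)²·35 + (-2)²·5.6 + (4)²·3.25 + (4)²·13 = 597.4
σ(U) = √597.4 ≈ 24.44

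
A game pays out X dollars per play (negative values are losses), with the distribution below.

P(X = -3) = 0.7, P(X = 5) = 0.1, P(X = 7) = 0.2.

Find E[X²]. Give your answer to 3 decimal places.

E[X²] = (-3)²(0.7) + (5)²(0.1) + (7)²(0.2) = 18.6

18.600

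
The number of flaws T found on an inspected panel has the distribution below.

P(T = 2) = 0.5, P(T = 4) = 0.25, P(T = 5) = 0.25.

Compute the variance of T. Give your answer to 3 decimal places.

E[T] = (2)(0.5) + (4)(0.25) + (5)(0.25) = 3.25
E[T²] = (2)²(0.5) + (4)²(0.25) + (5)²(0.25) = 12.25
var(T) = E[T²] − (E[T])² = 12.25 − (3.25)² = 1.6875

1.688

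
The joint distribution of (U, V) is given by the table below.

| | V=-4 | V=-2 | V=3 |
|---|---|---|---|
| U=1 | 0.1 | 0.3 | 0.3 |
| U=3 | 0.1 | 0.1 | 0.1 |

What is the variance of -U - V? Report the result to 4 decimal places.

8.3600

E[U] = 1.6,  E[V] = -0.4,  E[UV] = -1
Var(U) = 3.4 − (1.6)² = 0.84;  Var(V) = 8.4 − (-0.4)² = 8.24
Cov(U,V) = -1 − (1.6)(-0.4) = -0.36
Var(-U - V) = (-1)²·0.84 + (-1)²·8.24 + 2·(-1)·(-1)·-0.36 = 8.36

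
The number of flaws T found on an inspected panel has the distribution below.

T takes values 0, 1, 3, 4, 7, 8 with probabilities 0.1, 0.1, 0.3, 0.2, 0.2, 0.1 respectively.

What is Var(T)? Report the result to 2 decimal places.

E[T] = (0)(0.1) + (1)(0.1) + (3)(0.3) + (4)(0.2) + (7)(0.2) + (8)(0.1) = 4
E[T²] = (0)²(0.1) + (1)²(0.1) + (3)²(0.3) + (4)²(0.2) + (7)²(0.2) + (8)²(0.1) = 22.2
Var(T) = E[T²] − (E[T])² = 22.2 − (4)² = 6.2

6.20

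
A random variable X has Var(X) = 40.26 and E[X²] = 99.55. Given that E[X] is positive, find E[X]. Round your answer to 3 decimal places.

(E[X])² = E[X²] − Var(X) = 99.55 − 40.26 = 59.29
E[X] = √59.29 = 7.7

7.700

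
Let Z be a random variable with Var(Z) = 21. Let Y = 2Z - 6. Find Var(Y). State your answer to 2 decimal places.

Var(2Z - 6) = (2)²·Var(Z) = 4·21 = 84

84.00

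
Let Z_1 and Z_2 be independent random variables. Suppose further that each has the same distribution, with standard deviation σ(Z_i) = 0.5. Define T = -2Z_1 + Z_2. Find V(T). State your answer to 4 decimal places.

1.2500

V(Z_i) = (0.5)² = 0.25
By independence, V(T) = (-2)²V(Z_1) + (1)²V(Z_2)
= (-2)²·0.25 + (1)²·0.25 = 1.25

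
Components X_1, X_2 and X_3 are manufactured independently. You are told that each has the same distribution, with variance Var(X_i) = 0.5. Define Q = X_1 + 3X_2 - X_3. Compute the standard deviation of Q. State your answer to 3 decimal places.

2.345

By independence, Var(Q) = (1)²Var(X_1) + (3)²Var(X_2) + (-1)²Var(X_3)
= (1)²·0.5 + (3)²·0.5 + (-1)²·0.5 = 5.5
SD(Q) = √5.5 ≈ 2.345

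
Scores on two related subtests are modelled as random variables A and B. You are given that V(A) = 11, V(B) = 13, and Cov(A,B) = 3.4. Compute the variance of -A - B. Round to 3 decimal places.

30.800

V(-A - B) = (-1)²·V(A) + (-1)²·V(B) + 2·(-1)·(-1)·Cov(A,B)
= 1·11 + 1·13 + 2·3.4 = 30.8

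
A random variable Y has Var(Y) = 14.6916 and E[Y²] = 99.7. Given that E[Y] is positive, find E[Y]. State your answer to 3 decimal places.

9.220

(E[Y])² = E[Y²] − Var(Y) = 99.7 − 14.6916 = 85.0084
E[Y] = √85.0084 = 9.22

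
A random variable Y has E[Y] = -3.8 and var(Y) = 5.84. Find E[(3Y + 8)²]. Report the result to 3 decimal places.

64.120

E[3Y + 8] = 3·-3.8 + 8 = -3.4
var(3Y + 8) = (3)²·5.84 = 52.56
E[(3Y + 8)²] = var((3Y + 8)) + (E[(3Y + 8)])² = 52.56 + (-3.4)² = 64.12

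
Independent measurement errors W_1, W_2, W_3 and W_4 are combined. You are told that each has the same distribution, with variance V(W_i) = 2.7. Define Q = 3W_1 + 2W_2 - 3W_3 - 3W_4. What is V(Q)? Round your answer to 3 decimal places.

By independence, V(Q) = (3)²V(W_1) + (2)²V(W_2) + (-3)²V(W_3) + (-3)²V(W_4)
= (3)²·2.7 + (2)²·2.7 + (-3)²·2.7 + (-3)²·2.7 = 83.7

83.700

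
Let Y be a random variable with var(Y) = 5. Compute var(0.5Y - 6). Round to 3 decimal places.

1.250

var(0.5Y - 6) = (0.5)²·var(Y) = 0.25·5 = 1.25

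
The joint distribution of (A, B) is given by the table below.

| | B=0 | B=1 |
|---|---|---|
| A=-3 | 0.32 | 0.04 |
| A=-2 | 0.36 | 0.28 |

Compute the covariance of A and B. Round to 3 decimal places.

E[A] = -2.36,  E[B] = 0.32
E[AB] = -0.68
Cov(A,B) = E[AB] − E[A]E[B] = -0.68 − (-2.36)(0.32) = 0.0752

0.075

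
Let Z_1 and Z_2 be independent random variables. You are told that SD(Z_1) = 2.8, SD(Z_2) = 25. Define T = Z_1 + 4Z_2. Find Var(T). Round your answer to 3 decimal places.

Var(Z_1) = 7.84, Var(Z_2) = 625
By independence, Var(T) = (1)²Var(Z_1) + (4)²Var(Z_2)
= (1)²·7.84 + (4)²·625 = 10007.84

10007.840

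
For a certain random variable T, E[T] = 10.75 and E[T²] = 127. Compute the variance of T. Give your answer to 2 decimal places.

11.44

Var(T) = 127 − (10.75)² = 11.4375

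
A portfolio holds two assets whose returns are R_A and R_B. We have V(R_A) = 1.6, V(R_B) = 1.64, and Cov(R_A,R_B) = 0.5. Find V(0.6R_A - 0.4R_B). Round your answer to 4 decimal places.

0.5984

V(0.6R_A - 0.4R_B) = (0.6)²·V(R_A) + (-0.4)²·V(R_B) + 2·(0.6)·(-0.4)·Cov(R_A,R_B)
= 0.36·1.6 + 0.16·1.64 + -0.48·0.5 = 0.5984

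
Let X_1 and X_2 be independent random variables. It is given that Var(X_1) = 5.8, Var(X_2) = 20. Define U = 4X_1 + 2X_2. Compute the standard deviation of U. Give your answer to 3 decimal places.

13.145

By independence, Var(U) = (4)²Var(X_1) + (2)²Var(X_2)
= (4)²·5.8 + (2)²·20 = 172.8
σ(U) = √172.8 ≈ 13.145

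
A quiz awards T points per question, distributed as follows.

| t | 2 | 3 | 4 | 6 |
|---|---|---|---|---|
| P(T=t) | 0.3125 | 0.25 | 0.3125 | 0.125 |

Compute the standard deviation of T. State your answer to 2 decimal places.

1.27

E[T] = (2)(0.3125) + (3)(0.25) + (4)(0.3125) + (6)(0.125) = 3.375
E[T²] = (2)²(0.3125) + (3)²(0.25) + (4)²(0.3125) + (6)²(0.125) = 13
var(T) = E[T²] − (E[T])² = 13 − (3.375)² = 1.609375
SD(T) = √1.609375 ≈ 1.27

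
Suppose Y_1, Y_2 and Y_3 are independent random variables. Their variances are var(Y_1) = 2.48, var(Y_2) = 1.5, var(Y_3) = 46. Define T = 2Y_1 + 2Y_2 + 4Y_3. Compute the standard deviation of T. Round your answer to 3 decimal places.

27.421

By independence, var(T) = (2)²var(Y_1) + (2)²var(Y_2) + (4)²var(Y_3)
= (2)²·2.48 + (2)²·1.5 + (4)²·46 = 751.92
SD(T) = √751.92 ≈ 27.421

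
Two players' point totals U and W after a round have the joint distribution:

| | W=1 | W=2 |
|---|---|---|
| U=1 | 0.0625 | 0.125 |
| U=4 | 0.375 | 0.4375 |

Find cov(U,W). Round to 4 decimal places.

E[U] = 3.4375,  E[W] = 1.5625
E[UW] = 5.3125
cov(U,W) = E[UW] − E[U]E[W] = 5.3125 − (3.4375)(1.5625) = -0.05859375

-0.0586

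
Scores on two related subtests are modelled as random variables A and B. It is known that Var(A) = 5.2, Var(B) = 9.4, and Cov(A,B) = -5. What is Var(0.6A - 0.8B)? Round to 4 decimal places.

12.6880

Var(0.6A - 0.8B) = (0.6)²·Var(A) + (-0.8)²·Var(B) + 2·(0.6)·(-0.8)·Cov(A,B)
= 0.36·5.2 + 0.64·9.4 + -0.96·-5 = 12.688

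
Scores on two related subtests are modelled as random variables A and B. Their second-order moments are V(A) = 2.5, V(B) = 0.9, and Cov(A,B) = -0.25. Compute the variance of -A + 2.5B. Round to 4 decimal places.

9.3750

V(-A + 2.5B) = (-1)²·V(A) + (2.5)²·V(B) + 2·(-1)·(2.5)·Cov(A,B)
= 1·2.5 + 6.25·0.9 + -5·-0.25 = 9.375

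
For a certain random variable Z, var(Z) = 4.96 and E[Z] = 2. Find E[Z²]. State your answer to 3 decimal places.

E[Z²] = var(Z) + (E[Z])² = 4.96 + (2)² = 8.96

8.960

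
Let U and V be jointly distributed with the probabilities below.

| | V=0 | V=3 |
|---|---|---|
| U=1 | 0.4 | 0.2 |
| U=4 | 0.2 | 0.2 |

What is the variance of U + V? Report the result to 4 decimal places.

5.0400

E[U] = 2.2,  E[V] = 1.2,  E[UV] = 3
var(U) = 7 − (2.2)² = 2.16;  var(V) = 3.6 − (1.2)² = 2.16
cov(U,V) = 3 − (2.2)(1.2) = 0.36
var(U + V) = (1)²·2.16 + (1)²·2.16 + 2·(1)·(1)·0.36 = 5.04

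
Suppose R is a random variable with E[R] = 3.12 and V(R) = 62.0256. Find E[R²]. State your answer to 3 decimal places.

71.760

E[R²] = V(R) + (E[R])² = 62.0256 + (3.12)² = 71.76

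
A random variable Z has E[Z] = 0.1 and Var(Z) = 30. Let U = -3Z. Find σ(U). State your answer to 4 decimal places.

Var(-3Z) = (-3)²·30 = 270
σ(U) = √270 ≈ 16.4317

16.4317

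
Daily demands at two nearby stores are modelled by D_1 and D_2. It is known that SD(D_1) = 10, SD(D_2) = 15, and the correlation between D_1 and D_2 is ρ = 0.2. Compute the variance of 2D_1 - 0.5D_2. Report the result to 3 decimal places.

396.250

V(D_1) = (10)² = 100;  V(D_2) = (15)² = 225
Cov(D_1,D_2) = ρ·SD(D_1)·SD(D_2) = 0.2·10·15 = 30
V(2D_1 - 0.5D_2) = (2)²·V(D_1) + (-0.5)²·V(D_2) + 2·(2)·(-0.5)·Cov(D_1,D_2)
= 4·100 + 0.25·225 + -2·30 = 396.25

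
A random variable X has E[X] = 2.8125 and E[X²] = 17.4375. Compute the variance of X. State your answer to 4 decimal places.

Var(X) = 17.4375 − (2.8125)² = 9.52734375

9.5273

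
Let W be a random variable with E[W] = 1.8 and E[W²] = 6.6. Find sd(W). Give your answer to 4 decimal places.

1.8330

V(W) = 6.6 − (1.8)² = 3.36
sd(W) = √3.36 ≈ 1.8330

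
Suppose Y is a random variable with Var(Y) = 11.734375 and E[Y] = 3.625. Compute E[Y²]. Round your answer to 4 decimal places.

24.8750

E[Y²] = Var(Y) + (E[Y])² = 11.734375 + (3.625)² = 24.875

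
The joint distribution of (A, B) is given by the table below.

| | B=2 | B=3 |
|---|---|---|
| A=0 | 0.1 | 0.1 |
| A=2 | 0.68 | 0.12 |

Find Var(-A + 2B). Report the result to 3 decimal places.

1.774

E[A] = 1.6,  E[B] = 2.22,  E[AB] = 3.44
Var(A) = 3.2 − (1.6)² = 0.64;  Var(B) = 5.1 − (2.22)² = 0.1716
Cov(A,B) = 3.44 − (1.6)(2.22) = -0.112
Var(-A + 2B) = (-1)²·0.64 + (2)²·0.1716 + 2·(-1)·(2)·-0.112 = 1.7744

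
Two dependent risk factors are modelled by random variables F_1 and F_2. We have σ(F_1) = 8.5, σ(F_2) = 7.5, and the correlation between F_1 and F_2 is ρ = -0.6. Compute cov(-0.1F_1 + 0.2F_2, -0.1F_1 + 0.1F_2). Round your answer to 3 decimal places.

2.995

Var(F_1) = (8.5)² = 72.25;  Var(F_2) = (7.5)² = 56.25
cov(F_1,F_2) = ρ·σ(F_1)·σ(F_2) = -0.6·8.5·7.5 = -38.25
cov(-0.1F_1 + 0.2F_2, -0.1F_1 + 0.1F_2) = (-0.1)(-0.1)Var(F_1) + (0.2)(0.1)Var(F_2) + [(-0.1)(0.1) + (0.2)(-0.1)]cov(F_1,F_2)
= 0.01·72.25 + 0.02·56.25 + -0.03·-38.25 = 2.995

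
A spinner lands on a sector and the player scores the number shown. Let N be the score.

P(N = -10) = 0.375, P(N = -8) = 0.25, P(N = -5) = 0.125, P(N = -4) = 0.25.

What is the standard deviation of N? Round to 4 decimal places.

E[N] = (-10)(0.375) + (-8)(0.25) + (-5)(0.125) + (-4)(0.25) = -7.375
E[N²] = (-10)²(0.375) + (-8)²(0.25) + (-5)²(0.125) + (-4)²(0.25) = 60.625
V(N) = E[N²] − (E[N])² = 60.625 − (-7.375)² = 6.234375
SD(N) = √6.234375 ≈ 2.4969

2.4969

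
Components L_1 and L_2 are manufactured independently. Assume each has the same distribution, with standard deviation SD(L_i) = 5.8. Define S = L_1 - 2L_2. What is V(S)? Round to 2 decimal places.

168.20

V(L_i) = (5.8)² = 33.64
By independence, V(S) = (1)²V(L_1) + (-2)²V(L_2)
= (1)²·33.64 + (-2)²·33.64 = 168.2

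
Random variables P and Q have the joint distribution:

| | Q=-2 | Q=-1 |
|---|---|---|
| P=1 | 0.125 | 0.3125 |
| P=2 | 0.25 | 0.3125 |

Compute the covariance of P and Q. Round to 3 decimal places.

-0.039

E[P] = 1.5625,  E[Q] = -1.375
E[PQ] = -2.1875
cov(P,Q) = E[PQ] − E[P]E[Q] = -2.1875 − (1.5625)(-1.375) = -0.0390625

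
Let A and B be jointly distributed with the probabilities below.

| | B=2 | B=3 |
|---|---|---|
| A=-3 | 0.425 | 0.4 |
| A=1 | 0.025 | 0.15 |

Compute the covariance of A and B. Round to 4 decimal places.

0.2150

E[A] = -2.3,  E[B] = 2.55
E[AB] = -5.65
Cov(A,B) = E[AB] − E[A]E[B] = -5.65 − (-2.3)(2.55) = 0.215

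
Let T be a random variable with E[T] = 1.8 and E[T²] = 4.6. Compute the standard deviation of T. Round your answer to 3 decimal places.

var(T) = 4.6 − (1.8)² = 1.36
SD(T) = √1.36 ≈ 1.166

1.166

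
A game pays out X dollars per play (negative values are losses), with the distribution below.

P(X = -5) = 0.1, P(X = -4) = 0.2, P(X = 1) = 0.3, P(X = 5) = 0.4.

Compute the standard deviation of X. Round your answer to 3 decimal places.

E[X] = (-5)(0.1) + (-4)(0.2) + (1)(0.3) + (5)(0.4) = 1
E[X²] = (-5)²(0.1) + (-4)²(0.2) + (1)²(0.3) + (5)²(0.4) = 16
V(X) = E[X²] − (E[X])² = 16 − (1)² = 15
sd(X) = √15 ≈ 3.873

3.873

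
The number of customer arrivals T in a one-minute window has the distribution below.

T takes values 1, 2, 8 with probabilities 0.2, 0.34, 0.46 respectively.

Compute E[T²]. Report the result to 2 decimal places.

31.00

E[T²] = (1)²(0.2) + (2)²(0.34) + (8)²(0.46) = 31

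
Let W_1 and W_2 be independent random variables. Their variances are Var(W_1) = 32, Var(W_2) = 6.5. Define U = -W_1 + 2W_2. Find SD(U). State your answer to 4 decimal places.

By independence, Var(U) = (-1)²Var(W_1) + (2)²Var(W_2)
= (-1)²·32 + (2)²·6.5 = 58
SD(U) = √58 ≈ 7.6158

7.6158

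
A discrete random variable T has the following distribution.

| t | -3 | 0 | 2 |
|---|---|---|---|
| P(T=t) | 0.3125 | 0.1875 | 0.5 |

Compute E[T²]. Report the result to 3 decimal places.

4.813

E[T²] = (-3)²(0.3125) + (0)²(0.1875) + (2)²(0.5) = 4.8125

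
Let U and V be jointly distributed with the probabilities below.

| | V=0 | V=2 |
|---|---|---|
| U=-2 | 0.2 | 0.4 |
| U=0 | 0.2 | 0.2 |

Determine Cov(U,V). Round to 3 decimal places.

E[U] = -1.2,  E[V] = 1.2
E[UV] = -1.6
Cov(U,V) = E[UV] − E[U]E[V] = -1.6 − (-1.2)(1.2) = -0.16

-0.160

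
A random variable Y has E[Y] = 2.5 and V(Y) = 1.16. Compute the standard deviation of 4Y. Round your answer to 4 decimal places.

V(4Y) = (4)²·1.16 = 18.56
SD(4Y) = √18.56 ≈ 4.3081

4.3081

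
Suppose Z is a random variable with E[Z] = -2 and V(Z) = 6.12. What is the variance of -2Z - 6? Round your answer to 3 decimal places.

V(-2Z - 6) = (-2)²·V(Z) = 4·6.12 = 24.48

24.480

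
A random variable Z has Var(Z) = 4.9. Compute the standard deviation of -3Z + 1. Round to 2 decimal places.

6.64

Var(-3Z + 1) = (-3)²·4.9 = 44.1
SD(-3Z + 1) = √44.1 ≈ 6.64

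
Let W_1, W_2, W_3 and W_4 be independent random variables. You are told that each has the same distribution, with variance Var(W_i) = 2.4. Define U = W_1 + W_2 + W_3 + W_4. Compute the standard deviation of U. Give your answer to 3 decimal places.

By independence, Var(U) = (1)²Var(W_1) + (1)²Var(W_2) + (1)²Var(W_3) + (1)²Var(W_4)
= (1)²·2.4 + (1)²·2.4 + (1)²·2.4 + (1)²·2.4 = 9.6
SD(U) = √9.6 ≈ 3.098

3.098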